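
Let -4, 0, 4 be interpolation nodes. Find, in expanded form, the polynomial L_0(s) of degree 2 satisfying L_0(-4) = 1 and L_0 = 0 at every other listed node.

L_0(s) = (1/32)s^2 - (1/8)s

L_0(s) = s(s - 4) / [(-4)·(-8)]
       = (s^2 - 4s) / (32)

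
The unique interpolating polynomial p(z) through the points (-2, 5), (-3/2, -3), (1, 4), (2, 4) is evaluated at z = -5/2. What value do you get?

Using Newton's divided-difference form:
p[-2,-3/2] = (-3 - 5) / (-3/2 - (-2)) = -16
p[-3/2,1] = (4 - (-3)) / (1 - (-3/2)) = 14/5
p[1,2] = (4 - 4) / (2 - 1) = 0
p[-2,-3/2,1] = (14/5 - (-16)) / (1 - (-2)) = 94/15
p[-3/2,1,2] = (0 - 14/5) / (2 - (-3/2)) = -4/5
p[-2,-3/2,1,2] = (-4/5 - 94/15) / (2 - (-2)) = -53/30
p(-5/2) = 5 + (-16)·(-1/2) + (94/15)·(-1/2)·(-1) + (-53/30)·(-1/2)·(-1)·(-7/2) = 769/40

769/40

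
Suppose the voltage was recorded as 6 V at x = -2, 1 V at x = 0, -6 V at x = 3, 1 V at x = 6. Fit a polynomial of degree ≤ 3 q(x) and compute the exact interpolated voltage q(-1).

691/180

Using Newton's divided-difference form:
q[-2,0] = (1 - 6) / (0 - (-2)) = -5/2
q[0,3] = (-6 - 1) / (3 - 0) = -7/3
q[3,6] = (1 - (-6)) / (6 - 3) = 7/3
q[-2,0,3] = (-7/3 - (-5/2)) / (3 - (-2)) = 1/30
q[0,3,6] = (7/3 - (-7/3)) / (6 - 0) = 7/9
q[-2,0,3,6] = (7/9 - 1/30) / (6 - (-2)) = 67/720
q(-1) = 6 + (-5/2)·(1) + (1/30)·(1)·(-1) + (67/720)·(1)·(-1)·(-4) = 691/180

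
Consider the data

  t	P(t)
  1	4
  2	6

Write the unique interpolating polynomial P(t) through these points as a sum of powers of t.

L_0(t) = (t - 2) / [-1] = -t + 2
L_1(t) = (t - 1) / [1] = t - 1
P(t) = 4·L_0 + 6·L_1
  4·L_0(t) = -4t + 8
  6·L_1(t) = 6t - 6
Adding term by term: 2t + 2

P(t) = 2t + 2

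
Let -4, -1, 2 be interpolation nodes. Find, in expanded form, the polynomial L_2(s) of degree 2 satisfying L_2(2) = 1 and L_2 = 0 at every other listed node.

L_2(s) = (s + 4)(s + 1) / [(6)·(3)]
       = (s^2 + 5s + 4) / (18)

L_2(s) = (1/18)s^2 + (5/18)s + 2/9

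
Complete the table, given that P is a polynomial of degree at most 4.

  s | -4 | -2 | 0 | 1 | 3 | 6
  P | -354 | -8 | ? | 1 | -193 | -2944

2

The 5 known values determine P uniquely (degree ≤ 4).
L_0(0) = (2)·(-1)·(-3)·(-6)/[(-2)·(-5)·(-7)·(-10)] = -9/175
L_1(0) = (4)·(-1)·(-3)·(-6)/[(2)·(-3)·(-5)·(-8)] = 3/10
L_2(0) = (4)·(2)·(-3)·(-6)/[(5)·(3)·(-2)·(-5)] = 24/25
L_3(0) = (4)·(2)·(-1)·(-6)/[(7)·(5)·(2)·(-3)] = -8/35
L_4(0) = (4)·(2)·(-1)·(-3)/[(10)·(8)·(5)·(3)] = 1/50
Sum: (-354)·(-9/175) + (-8)·(3/10) + 1·(24/25) + (-193)·(-8/35) + (-2944)·(1/50) = 2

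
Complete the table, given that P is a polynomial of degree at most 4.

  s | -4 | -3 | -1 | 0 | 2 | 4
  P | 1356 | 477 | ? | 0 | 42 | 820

The 5 known values determine P uniquely (degree ≤ 4).
Evaluate each Lagrange basis at s = -1:
L_0(-1) = (2)·(-1)·(-3)·(-5)/[(-1)·(-4)·(-6)·(-8)] = -5/32
L_1(-1) = (3)·(-1)·(-3)·(-5)/[(1)·(-3)·(-5)·(-7)] = 3/7
L_2(-1) = (3)·(2)·(-3)·(-5)/[(4)·(3)·(-2)·(-4)] = 15/16
L_3(-1) = (3)·(2)·(-1)·(-5)/[(6)·(5)·(2)·(-2)] = -1/4
L_4(-1) = (3)·(2)·(-1)·(-3)/[(8)·(7)·(4)·(2)] = 9/224
Sum: 1356·(-5/32) + 477·(3/7) + 0 + 42·(-1/4) + 820·(9/224) = 15

15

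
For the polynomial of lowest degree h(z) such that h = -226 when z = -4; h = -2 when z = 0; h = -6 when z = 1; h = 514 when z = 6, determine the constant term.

L_0(z) = z(z - 1)(z - 6) / [-200] = -(1/200)z^3 + (7/200)z^2 - (3/100)z
L_1(z) = (z + 4)(z - 1)(z - 6) / [24] = (1/24)z^3 - (1/8)z^2 - (11/12)z + 1
L_2(z) = (z + 4)z(z - 6) / [-25] = -(1/25)z^3 + (2/25)z^2 + (24/25)z
L_3(z) = (z + 4)z(z - 1) / [300] = (1/300)z^3 + (1/100)z^2 - (1/75)z
h(z) = (-226)·L_0 + (-2)·L_1 + (-6)·L_2 + 514·L_3
Only the constant term is needed; take it from each L_i and combine:
(-226)·(0) + (-2)·(1) + (-6)·(0) + 514·(0) = -2

-2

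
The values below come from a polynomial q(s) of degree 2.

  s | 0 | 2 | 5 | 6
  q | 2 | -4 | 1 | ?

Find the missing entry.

32/5

The 3 known values determine q uniquely (degree ≤ 2).
Evaluate each Lagrange basis at s = 6:
L_0(6) = (4)·(1)/[(-2)·(-5)] = 2/5
L_1(6) = (6)·(1)/[(2)·(-3)] = -1
L_2(6) = (6)·(4)/[(5)·(3)] = 8/5
Sum: 2·(2/5) + (-4)·(-1) + 1·(8/5) = 32/5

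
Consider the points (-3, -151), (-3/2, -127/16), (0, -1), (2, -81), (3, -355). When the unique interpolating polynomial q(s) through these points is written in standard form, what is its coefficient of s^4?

-3

The leading coefficient equals the top divided difference q[-3,-3/2,0,2,3].
q[-3,-3/2] = (-127/16 - (-151)) / (-3/2 - (-3)) = 763/8
q[-3/2,0] = (-1 - (-127/16)) / (0 - (-3/2)) = 37/8
q[0,2] = (-81 - (-1)) / (2 - 0) = -40
q[2,3] = (-355 - (-81)) / (3 - 2) = -274
q[-3,-3/2,0] = (37/8 - 763/8) / (0 - (-3)) = -121/4
q[-3/2,0,2] = (-40 - 37/8) / (2 - (-3/2)) = -51/4
q[0,2,3] = (-274 - (-40)) / (3 - 0) = -78
q[-3,-3/2,0,2] = (-51/4 - (-121/4)) / (2 - (-3)) = 7/2
q[-3/2,0,2,3] = (-78 - (-51/4)) / (3 - (-3/2)) = -29/2
q[-3,-3/2,0,2,3] = (-29/2 - 7/2) / (3 - (-3)) = -3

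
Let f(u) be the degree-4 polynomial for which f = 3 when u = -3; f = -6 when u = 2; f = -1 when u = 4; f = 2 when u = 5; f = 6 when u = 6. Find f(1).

-113/14

L_0(1) = (-1)·(-3)·(-4)·(-5)/[(-5)·(-7)·(-8)·(-9)] = 1/42
L_1(1) = (4)·(-3)·(-4)·(-5)/[(5)·(-2)·(-3)·(-4)] = 2
L_2(1) = (4)·(-1)·(-4)·(-5)/[(7)·(2)·(-1)·(-2)] = -20/7
L_3(1) = (4)·(-1)·(-3)·(-5)/[(8)·(3)·(1)·(-1)] = 5/2
L_4(1) = (4)·(-1)·(-3)·(-4)/[(9)·(4)·(2)·(1)] = -2/3
Sum: 3·(1/42) + (-6)·(2) + (-1)·(-20/7) + 2·(5/2) + 6·(-2/3) = -113/14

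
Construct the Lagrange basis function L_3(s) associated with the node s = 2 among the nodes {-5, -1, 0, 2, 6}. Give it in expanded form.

L_3(s) = (s + 5)(s + 1)s(s - 6) / [(7)·(3)·(2)·(-4)]
       = (s^4 - 31s^2 - 30s) / (-168)

L_3(s) = -(1/168)s^4 + (31/168)s^2 + (5/28)s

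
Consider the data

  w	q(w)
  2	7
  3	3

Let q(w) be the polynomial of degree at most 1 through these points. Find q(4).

-1

Evaluate each Lagrange basis at w = 4:
L_0(4) = (1)/[(-1)] = -1
L_1(4) = (2)/[(1)] = 2
Sum: 7·(-1) + 3·(2) = -1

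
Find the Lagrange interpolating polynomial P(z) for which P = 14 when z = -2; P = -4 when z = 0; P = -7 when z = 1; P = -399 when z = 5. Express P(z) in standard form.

P(z) = -3z^3 - z^2 + z - 4

Build the Lagrange basis polynomials:
L_0(z) = z(z - 1)(z - 5) / [-42] = -(1/42)z^3 + (1/7)z^2 - (5/42)z
L_1(z) = (z + 2)(z - 1)(z - 5) / [10] = (1/10)z^3 - (2/5)z^2 - (7/10)z + 1
L_2(z) = (z + 2)z(z - 5) / [-12] = -(1/12)z^3 + (1/4)z^2 + (5/6)z
L_3(z) = (z + 2)z(z - 1) / [140] = (1/140)z^3 + (1/140)z^2 - (1/70)z
P(z) = 14·L_0 + (-4)·L_1 + (-7)·L_2 + (-399)·L_3
  14·L_0(z) = -(1/3)z^3 + 2z^2 - (5/3)z
  (-4)·L_1(z) = -(2/5)z^3 + (8/5)z^2 + (14/5)z - 4
  (-7)·L_2(z) = (7/12)z^3 - (7/4)z^2 - (35/6)z
  (-399)·L_3(z) = -(57/20)z^3 - (57/20)z^2 + (57/10)z
Adding term by term: -3z^3 - z^2 + z - 4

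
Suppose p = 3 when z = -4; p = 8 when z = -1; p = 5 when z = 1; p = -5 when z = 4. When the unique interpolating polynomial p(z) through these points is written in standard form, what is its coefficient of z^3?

1/30

L_0(z) = (z + 1)(z - 1)(z - 4) / [-120] = -(1/120)z^3 + (1/30)z^2 + (1/120)z - 1/30
L_1(z) = (z + 4)(z - 1)(z - 4) / [30] = (1/30)z^3 - (1/30)z^2 - (8/15)z + 8/15
L_2(z) = (z + 4)(z + 1)(z - 4) / [-30] = -(1/30)z^3 - (1/30)z^2 + (8/15)z + 8/15
L_3(z) = (z + 4)(z + 1)(z - 1) / [120] = (1/120)z^3 + (1/30)z^2 - (1/120)z - 1/30
p(z) = 3·L_0 + 8·L_1 + 5·L_2 + (-5)·L_3
Only the coefficient of z^3 is needed; take it from each L_i and combine:
3·(-1/120) + 8·(1/30) + 5·(-1/30) + (-5)·(1/120) = 1/30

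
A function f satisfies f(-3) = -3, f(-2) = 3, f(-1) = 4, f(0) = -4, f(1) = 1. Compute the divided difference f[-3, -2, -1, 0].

f[-3,-2] = (3 - (-3)) / (-2 - (-3)) = 6
f[-2,-1] = (4 - 3) / (-1 - (-2)) = 1
f[-1,0] = (-4 - 4) / (0 - (-1)) = -8
f[-3,-2,-1] = (1 - 6) / (-1 - (-3)) = -5/2
f[-2,-1,0] = (-8 - 1) / (0 - (-2)) = -9/2
f[-3,-2,-1,0] = (-9/2 - (-5/2)) / (0 - (-3)) = -2/3

-2/3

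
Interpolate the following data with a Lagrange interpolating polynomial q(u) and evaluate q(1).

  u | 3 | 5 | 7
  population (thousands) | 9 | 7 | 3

9

Evaluate each Lagrange basis at u = 1:
L_0(1) = (-4)·(-6)/[(-2)·(-4)] = 3
L_1(1) = (-2)·(-6)/[(2)·(-2)] = -3
L_2(1) = (-2)·(-4)/[(4)·(2)] = 1
Sum: 9·(3) + 7·(-3) + 3·(1) = 9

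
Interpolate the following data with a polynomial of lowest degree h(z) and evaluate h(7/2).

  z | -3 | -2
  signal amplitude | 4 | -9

-161/2

Evaluate each Lagrange basis at z = 7/2:
L_0(7/2) = (11/2)/[(-1)] = -11/2
L_1(7/2) = (13/2)/[(1)] = 13/2
Sum: 4·(-11/2) + (-9)·(13/2) = -161/2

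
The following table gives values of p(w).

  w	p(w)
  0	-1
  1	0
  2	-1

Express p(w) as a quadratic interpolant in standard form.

Build the Lagrange basis polynomials:
L_0(w) = (w - 1)(w - 2) / [2] = (1/2)w^2 - (3/2)w + 1
L_1(w) = w(w - 2) / [-1] = -w^2 + 2w
L_2(w) = w(w - 1) / [2] = (1/2)w^2 - (1/2)w
p(w) = (-1)·L_0 + 0·L_1 + (-1)·L_2
  (-1)·L_0(w) = -(1/2)w^2 + (3/2)w - 1
  0·L_1(w) = 0
  (-1)·L_2(w) = -(1/2)w^2 + (1/2)w
Adding term by term: -w^2 + 2w - 1

p(w) = -w^2 + 2w - 1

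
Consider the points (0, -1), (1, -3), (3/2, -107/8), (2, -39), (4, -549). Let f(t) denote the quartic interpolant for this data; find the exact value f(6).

Using Newton's divided-difference form:
f[0,1] = (-3 - (-1)) / (1 - 0) = -2
f[1,3/2] = (-107/8 - (-3)) / (3/2 - 1) = -83/4
f[3/2,2] = (-39 - (-107/8)) / (2 - 3/2) = -205/4
f[2,4] = (-549 - (-39)) / (4 - 2) = -255
f[0,1,3/2] = (-83/4 - (-2)) / (3/2 - 0) = -25/2
f[1,3/2,2] = (-205/4 - (-83/4)) / (2 - 1) = -61/2
f[3/2,2,4] = (-255 - (-205/4)) / (4 - 3/2) = -163/2
f[0,1,3/2,2] = (-61/2 - (-25/2)) / (2 - 0) = -9
f[1,3/2,2,4] = (-163/2 - (-61/2)) / (4 - 1) = -17
f[0,1,3/2,2,4] = (-17 - (-9)) / (4 - 0) = -2
f(6) = -1 + (-2)·(6) + (-25/2)·(6)·(5) + (-9)·(6)·(5)·(9/2) + (-2)·(6)·(5)·(9/2)·(4) = -2683

-2683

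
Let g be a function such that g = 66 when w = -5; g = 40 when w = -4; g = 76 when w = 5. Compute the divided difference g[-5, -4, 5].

3

g[-5,-4] = (40 - 66) / (-4 - (-5)) = -26
g[-4,5] = (76 - 40) / (5 - (-4)) = 4
g[-5,-4,5] = (4 - (-26)) / (5 - (-5)) = 3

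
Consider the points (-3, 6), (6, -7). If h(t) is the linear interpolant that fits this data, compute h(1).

2/9

Evaluate each Lagrange basis at t = 1:
L_0(1) = (-5)/[(-9)] = 5/9
L_1(1) = (4)/[(9)] = 4/9
Sum: 6·(5/9) + (-7)·(4/9) = 2/9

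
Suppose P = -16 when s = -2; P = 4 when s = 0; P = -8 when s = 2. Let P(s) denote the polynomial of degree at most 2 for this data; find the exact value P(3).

Using Newton's divided-difference form:
P[-2,0] = (4 - (-16)) / (0 - (-2)) = 10
P[0,2] = (-8 - 4) / (2 - 0) = -6
P[-2,0,2] = (-6 - 10) / (2 - (-2)) = -4
P(3) = -16 + 10·(5) + (-4)·(5)·(3) = -26

-26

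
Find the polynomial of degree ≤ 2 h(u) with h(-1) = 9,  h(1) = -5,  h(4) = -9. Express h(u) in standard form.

L_0(u) = (u - 1)(u - 4) / [10] = (1/10)u^2 - (1/2)u + 2/5
L_1(u) = (u + 1)(u - 4) / [-6] = -(1/6)u^2 + (1/2)u + 2/3
L_2(u) = (u + 1)(u - 1) / [15] = (1/15)u^2 - 1/15
h(u) = 9·L_0 + (-5)·L_1 + (-9)·L_2
  9·L_0(u) = (9/10)u^2 - (9/2)u + 18/5
  (-5)·L_1(u) = (5/6)u^2 - (5/2)u - 10/3
  (-9)·L_2(u) = -(3/5)u^2 + 3/5
Adding term by term: (17/15)u^2 - 7u + 13/15

h(u) = (17/15)u^2 - 7u + 13/15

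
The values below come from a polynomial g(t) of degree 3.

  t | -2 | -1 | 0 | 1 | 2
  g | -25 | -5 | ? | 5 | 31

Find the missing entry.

-1

The 4 known values determine g uniquely (degree ≤ 3).
L_0(0) = (1)·(-1)·(-2)/[(-1)·(-3)·(-4)] = -1/6
L_1(0) = (2)·(-1)·(-2)/[(1)·(-2)·(-3)] = 2/3
L_2(0) = (2)·(1)·(-2)/[(3)·(2)·(-1)] = 2/3
L_3(0) = (2)·(1)·(-1)/[(4)·(3)·(1)] = -1/6
Sum: (-25)·(-1/6) + (-5)·(2/3) + 5·(2/3) + 31·(-1/6) = -1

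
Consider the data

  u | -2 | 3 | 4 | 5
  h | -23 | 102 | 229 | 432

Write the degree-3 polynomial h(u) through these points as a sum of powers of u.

h(u) = 3u^3 + 2u^2 + 2u - 3

Build the Lagrange basis polynomials:
L_0(u) = (u - 3)(u - 4)(u - 5) / [-210] = -(1/210)u^3 + (2/35)u^2 - (47/210)u + 2/7
L_1(u) = (u + 2)(u - 4)(u - 5) / [10] = (1/10)u^3 - (7/10)u^2 + (1/5)u + 4
L_2(u) = (u + 2)(u - 3)(u - 5) / [-6] = -(1/6)u^3 + u^2 + (1/6)u - 5
L_3(u) = (u + 2)(u - 3)(u - 4) / [14] = (1/14)u^3 - (5/14)u^2 - (1/7)u + 12/7
h(u) = (-23)·L_0 + 102·L_1 + 229·L_2 + 432·L_3
  (-23)·L_0(u) = (23/210)u^3 - (46/35)u^2 + (1081/210)u - 46/7
  102·L_1(u) = (51/5)u^3 - (357/5)u^2 + (102/5)u + 408
  229·L_2(u) = -(229/6)u^3 + 229u^2 + (229/6)u - 1145
  432·L_3(u) = (216/7)u^3 - (1080/7)u^2 - (432/7)u + 5184/7
Adding term by term: 3u^3 + 2u^2 + 2u - 3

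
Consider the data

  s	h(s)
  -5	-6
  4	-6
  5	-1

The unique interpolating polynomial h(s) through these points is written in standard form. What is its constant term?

-16

L_0(s) = (s - 4)(s - 5) / [90] = (1/90)s^2 - (1/10)s + 2/9
L_1(s) = (s + 5)(s - 5) / [-9] = -(1/9)s^2 + 25/9
L_2(s) = (s + 5)(s - 4) / [10] = (1/10)s^2 + (1/10)s - 2
h(s) = (-6)·L_0 + (-6)·L_1 + (-1)·L_2
Only the constant term is needed; take it from each L_i and combine:
(-6)·(2/9) + (-6)·(25/9) + (-1)·(-2) = -16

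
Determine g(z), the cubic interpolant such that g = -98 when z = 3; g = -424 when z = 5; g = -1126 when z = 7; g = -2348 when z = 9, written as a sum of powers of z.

L_0(z) = (z - 5)(z - 7)(z - 9) / [-48] = -(1/48)z^3 + (7/16)z^2 - (143/48)z + 105/16
L_1(z) = (z - 3)(z - 7)(z - 9) / [16] = (1/16)z^3 - (19/16)z^2 + (111/16)z - 189/16
L_2(z) = (z - 3)(z - 5)(z - 9) / [-16] = -(1/16)z^3 + (17/16)z^2 - (87/16)z + 135/16
L_3(z) = (z - 3)(z - 5)(z - 7) / [48] = (1/48)z^3 - (5/16)z^2 + (71/48)z - 35/16
g(z) = (-98)·L_0 + (-424)·L_1 + (-1126)·L_2 + (-2348)·L_3
  (-98)·L_0(z) = (49/24)z^3 - (343/8)z^2 + (7007/24)z - 5145/8
  (-424)·L_1(z) = -(53/2)z^3 + (1007/2)z^2 - (5883/2)z + 10017/2
  (-1126)·L_2(z) = (563/8)z^3 - (9571/8)z^2 + (48981/8)z - 76005/8
  (-2348)·L_3(z) = -(587/12)z^3 + (2935/4)z^2 - (41677/12)z + 20545/4
Adding term by term: -3z^3 - 2z^2 + 1

g(z) = -3z^3 - 2z^2 + 1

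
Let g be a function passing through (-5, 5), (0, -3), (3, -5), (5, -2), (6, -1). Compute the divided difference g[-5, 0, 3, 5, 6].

-79/6600

g[-5,0] = (-3 - 5) / (0 - (-5)) = -8/5
g[0,3] = (-5 - (-3)) / (3 - 0) = -2/3
g[3,5] = (-2 - (-5)) / (5 - 3) = 3/2
g[5,6] = (-1 - (-2)) / (6 - 5) = 1
g[-5,0,3] = (-2/3 - (-8/5)) / (3 - (-5)) = 7/60
g[0,3,5] = (3/2 - (-2/3)) / (5 - 0) = 13/30
g[3,5,6] = (1 - 3/2) / (6 - 3) = -1/6
g[-5,0,3,5] = (13/30 - 7/60) / (5 - (-5)) = 19/600
g[0,3,5,6] = (-1/6 - 13/30) / (6 - 0) = -1/10
g[-5,0,3,5,6] = (-1/10 - 19/600) / (6 - (-5)) = -79/6600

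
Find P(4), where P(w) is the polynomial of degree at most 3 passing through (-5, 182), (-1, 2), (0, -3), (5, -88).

-43

Using Newton's divided-difference form:
P[-5,-1] = (2 - 182) / (-1 - (-5)) = -45
P[-1,0] = (-3 - 2) / (0 - (-1)) = -5
P[0,5] = (-88 - (-3)) / (5 - 0) = -17
P[-5,-1,0] = (-5 - (-45)) / (0 - (-5)) = 8
P[-1,0,5] = (-17 - (-5)) / (5 - (-1)) = -2
P[-5,-1,0,5] = (-2 - 8) / (5 - (-5)) = -1
P(4) = 182 + (-45)·(9) + 8·(9)·(5) + (-1)·(9)·(5)·(4) = -43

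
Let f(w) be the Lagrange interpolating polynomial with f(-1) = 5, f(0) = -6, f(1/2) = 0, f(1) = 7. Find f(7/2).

L_0(7/2) = (7/2)·(3)·(5/2)/[(-1)·(-3/2)·(-2)] = -35/4
L_1(7/2) = (9/2)·(3)·(5/2)/[(1)·(-1/2)·(-1)] = 135/2
L_2(7/2) = (9/2)·(7/2)·(5/2)/[(3/2)·(1/2)·(-1/2)] = -105
L_3(7/2) = (9/2)·(7/2)·(3)/[(2)·(1)·(1/2)] = 189/4
Sum: 5·(-35/4) + (-6)·(135/2) + 0 + 7·(189/4) = -118

-118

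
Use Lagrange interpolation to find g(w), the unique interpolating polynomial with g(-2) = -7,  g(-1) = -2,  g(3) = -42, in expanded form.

g(w) = -3w^2 - 4w - 3

Build the Lagrange basis polynomials:
L_0(w) = (w + 1)(w - 3) / [5] = (1/5)w^2 - (2/5)w - 3/5
L_1(w) = (w + 2)(w - 3) / [-4] = -(1/4)w^2 + (1/4)w + 3/2
L_2(w) = (w + 2)(w + 1) / [20] = (1/20)w^2 + (3/20)w + 1/10
g(w) = (-7)·L_0 + (-2)·L_1 + (-42)·L_2
  (-7)·L_0(w) = -(7/5)w^2 + (14/5)w + 21/5
  (-2)·L_1(w) = (1/2)w^2 - (1/2)w - 3
  (-42)·L_2(w) = -(21/10)w^2 - (63/10)w - 21/5
Adding term by term: -3w^2 - 4w - 3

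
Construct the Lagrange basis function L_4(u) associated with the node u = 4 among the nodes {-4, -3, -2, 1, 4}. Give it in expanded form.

L_4(u) = (1/1008)u^4 + (1/126)u^3 + (17/1008)u^2 - (1/504)u - 1/42

L_4(u) = (u + 4)(u + 3)(u + 2)(u - 1) / [(8)·(7)·(6)·(3)]
       = (u^4 + 8u^3 + 17u^2 - 2u - 24) / (1008)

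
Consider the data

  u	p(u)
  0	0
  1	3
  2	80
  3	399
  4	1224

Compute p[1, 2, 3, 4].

p[1,2] = (80 - 3) / (2 - 1) = 77
p[2,3] = (399 - 80) / (3 - 2) = 319
p[3,4] = (1224 - 399) / (4 - 3) = 825
p[1,2,3] = (319 - 77) / (3 - 1) = 121
p[2,3,4] = (825 - 319) / (4 - 2) = 253
p[1,2,3,4] = (253 - 121) / (4 - 1) = 44

44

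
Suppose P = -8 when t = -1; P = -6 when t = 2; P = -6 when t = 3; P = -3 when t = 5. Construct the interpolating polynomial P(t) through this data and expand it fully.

Build the Lagrange basis polynomials:
L_0(t) = (t - 2)(t - 3)(t - 5) / [-72] = -(1/72)t^3 + (5/36)t^2 - (31/72)t + 5/12
L_1(t) = (t + 1)(t - 3)(t - 5) / [9] = (1/9)t^3 - (7/9)t^2 + (7/9)t + 5/3
L_2(t) = (t + 1)(t - 2)(t - 5) / [-8] = -(1/8)t^3 + (3/4)t^2 - (3/8)t - 5/4
L_3(t) = (t + 1)(t - 2)(t - 3) / [36] = (1/36)t^3 - (1/9)t^2 + (1/36)t + 1/6
P(t) = (-8)·L_0 + (-6)·L_1 + (-6)·L_2 + (-3)·L_3
  (-8)·L_0(t) = (1/9)t^3 - (10/9)t^2 + (31/9)t - 10/3
  (-6)·L_1(t) = -(2/3)t^3 + (14/3)t^2 - (14/3)t - 10
  (-6)·L_2(t) = (3/4)t^3 - (9/2)t^2 + (9/4)t + 15/2
  (-3)·L_3(t) = -(1/12)t^3 + (1/3)t^2 - (1/12)t - 1/2
Adding term by term: (1/9)t^3 - (11/18)t^2 + (17/18)t - 19/3

P(t) = (1/9)t^3 - (11/18)t^2 + (17/18)t - 19/3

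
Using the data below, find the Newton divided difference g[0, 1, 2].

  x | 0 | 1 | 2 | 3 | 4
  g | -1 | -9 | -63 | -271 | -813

-23

g[0,1] = (-9 - (-1)) / (1 - 0) = -8
g[1,2] = (-63 - (-9)) / (2 - 1) = -54
g[0,1,2] = (-54 - (-8)) / (2 - 0) = -23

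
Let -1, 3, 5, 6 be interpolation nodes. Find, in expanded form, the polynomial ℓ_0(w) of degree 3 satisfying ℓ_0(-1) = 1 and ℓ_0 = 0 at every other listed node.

ℓ_0(w) = (w - 3)(w - 5)(w - 6) / [(-4)·(-6)·(-7)]
       = (w^3 - 14w^2 + 63w - 90) / (-168)

ℓ_0(w) = -(1/168)w^3 + (1/12)w^2 - (3/8)w + 15/28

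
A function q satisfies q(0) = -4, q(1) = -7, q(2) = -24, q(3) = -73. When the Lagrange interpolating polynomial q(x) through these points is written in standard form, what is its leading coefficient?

Build the Lagrange basis polynomials:
L_0(x) = (x - 1)(x - 2)(x - 3) / [-6] = -(1/6)x^3 + x^2 - (11/6)x + 1
L_1(x) = x(x - 2)(x - 3) / [2] = (1/2)x^3 - (5/2)x^2 + 3x
L_2(x) = x(x - 1)(x - 3) / [-2] = -(1/2)x^3 + 2x^2 - (3/2)x
L_3(x) = x(x - 1)(x - 2) / [6] = (1/6)x^3 - (1/2)x^2 + (1/3)x
q(x) = (-4)·L_0 + (-7)·L_1 + (-24)·L_2 + (-73)·L_3
Only the coefficient of x^3 is needed; take it from each L_i and combine:
(-4)·(-1/6) + (-7)·(1/2) + (-24)·(-1/2) + (-73)·(1/6) = -3

-3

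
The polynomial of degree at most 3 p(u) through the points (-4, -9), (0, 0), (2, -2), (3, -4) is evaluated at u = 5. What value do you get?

-255/28

L_0(5) = (5)·(3)·(2)/[(-4)·(-6)·(-7)] = -5/28
L_1(5) = (9)·(3)·(2)/[(4)·(-2)·(-3)] = 9/4
L_2(5) = (9)·(5)·(2)/[(6)·(2)·(-1)] = -15/2
L_3(5) = (9)·(5)·(3)/[(7)·(3)·(1)] = 45/7
Sum: (-9)·(-5/28) + 0 + (-2)·(-15/2) + (-4)·(45/7) = -255/28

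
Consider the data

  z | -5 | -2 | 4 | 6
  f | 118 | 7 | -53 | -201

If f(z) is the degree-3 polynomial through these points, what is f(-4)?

59

Evaluate each Lagrange basis at z = -4:
L_0(-4) = (-2)·(-8)·(-10)/[(-3)·(-9)·(-11)] = 160/297
L_1(-4) = (1)·(-8)·(-10)/[(3)·(-6)·(-8)] = 5/9
L_2(-4) = (1)·(-2)·(-10)/[(9)·(6)·(-2)] = -5/27
L_3(-4) = (1)·(-2)·(-8)/[(11)·(8)·(2)] = 1/11
Sum: 118·(160/297) + 7·(5/9) + (-53)·(-5/27) + (-201)·(1/11) = 59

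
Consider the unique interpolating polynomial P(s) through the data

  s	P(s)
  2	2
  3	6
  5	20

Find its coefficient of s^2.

1

Build the Lagrange basis polynomials:
L_0(s) = (s - 3)(s - 5) / [3] = (1/3)s^2 - (8/3)s + 5
L_1(s) = (s - 2)(s - 5) / [-2] = -(1/2)s^2 + (7/2)s - 5
L_2(s) = (s - 2)(s - 3) / [6] = (1/6)s^2 - (5/6)s + 1
P(s) = 2·L_0 + 6·L_1 + 20·L_2
Only the coefficient of s^2 is needed; take it from each L_i and combine:
2·(1/3) + 6·(-1/2) + 20·(1/6) = 1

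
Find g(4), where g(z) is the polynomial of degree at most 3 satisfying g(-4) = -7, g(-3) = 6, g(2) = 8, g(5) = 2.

9/5

Using Newton's divided-difference form:
g[-4,-3] = (6 - (-7)) / (-3 - (-4)) = 13
g[-3,2] = (8 - 6) / (2 - (-3)) = 2/5
g[2,5] = (2 - 8) / (5 - 2) = -2
g[-4,-3,2] = (2/5 - 13) / (2 - (-4)) = -21/10
g[-3,2,5] = (-2 - 2/5) / (5 - (-3)) = -3/10
g[-4,-3,2,5] = (-3/10 - (-21/10)) / (5 - (-4)) = 1/5
g(4) = -7 + 13·(8) + (-21/10)·(8)·(7) + (1/5)·(8)·(7)·(2) = 9/5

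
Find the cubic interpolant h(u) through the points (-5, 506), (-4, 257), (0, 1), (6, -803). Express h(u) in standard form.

Build the Lagrange basis polynomials:
L_0(u) = (u + 4)u(u - 6) / [-55] = -(1/55)u^3 + (2/55)u^2 + (24/55)u
L_1(u) = (u + 5)u(u - 6) / [40] = (1/40)u^3 - (1/40)u^2 - (3/4)u
L_2(u) = (u + 5)(u + 4)(u - 6) / [-120] = -(1/120)u^3 - (1/40)u^2 + (17/60)u + 1
L_3(u) = (u + 5)(u + 4)u / [660] = (1/660)u^3 + (3/220)u^2 + (1/33)u
h(u) = 506·L_0 + 257·L_1 + 1·L_2 + (-803)·L_3
  506·L_0(u) = -(46/5)u^3 + (92/5)u^2 + (1104/5)u
  257·L_1(u) = (257/40)u^3 - (257/40)u^2 - (771/4)u
  1·L_2(u) = -(1/120)u^3 - (1/40)u^2 + (17/60)u + 1
  (-803)·L_3(u) = -(73/60)u^3 - (219/20)u^2 - (73/3)u
Adding term by term: -4u^3 + u^2 + 4u + 1

h(u) = -4u^3 + u^2 + 4u + 1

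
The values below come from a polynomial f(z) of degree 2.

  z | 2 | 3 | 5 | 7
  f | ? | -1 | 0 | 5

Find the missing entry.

0

The 3 known values determine f uniquely (degree ≤ 2).
Evaluate each Lagrange basis at z = 2:
L_0(2) = (-3)·(-5)/[(-2)·(-4)] = 15/8
L_1(2) = (-1)·(-5)/[(2)·(-2)] = -5/4
L_2(2) = (-1)·(-3)/[(4)·(2)] = 3/8
Sum: (-1)·(15/8) + 0 + 5·(3/8) = 0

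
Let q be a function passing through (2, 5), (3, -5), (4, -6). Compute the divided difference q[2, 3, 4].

q[2,3] = (-5 - 5) / (3 - 2) = -10
q[3,4] = (-6 - (-5)) / (4 - 3) = -1
q[2,3,4] = (-1 - (-10)) / (4 - 2) = 9/2

9/2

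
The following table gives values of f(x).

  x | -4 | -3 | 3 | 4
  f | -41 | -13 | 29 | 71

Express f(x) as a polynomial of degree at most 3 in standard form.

Build the Lagrange basis polynomials:
L_0(x) = (x + 3)(x - 3)(x - 4) / [-56] = -(1/56)x^3 + (1/14)x^2 + (9/56)x - 9/14
L_1(x) = (x + 4)(x - 3)(x - 4) / [42] = (1/42)x^3 - (1/14)x^2 - (8/21)x + 8/7
L_2(x) = (x + 4)(x + 3)(x - 4) / [-42] = -(1/42)x^3 - (1/14)x^2 + (8/21)x + 8/7
L_3(x) = (x + 4)(x + 3)(x - 3) / [56] = (1/56)x^3 + (1/14)x^2 - (9/56)x - 9/14
f(x) = (-41)·L_0 + (-13)·L_1 + 29·L_2 + 71·L_3
  (-41)·L_0(x) = (41/56)x^3 - (41/14)x^2 - (369/56)x + 369/14
  (-13)·L_1(x) = -(13/42)x^3 + (13/14)x^2 + (104/21)x - 104/7
  29·L_2(x) = -(29/42)x^3 - (29/14)x^2 + (232/21)x + 232/7
  71·L_3(x) = (71/56)x^3 + (71/14)x^2 - (639/56)x - 639/14
Adding term by term: x^3 + x^2 - 2x - 1

f(x) = x^3 + x^2 - 2x - 1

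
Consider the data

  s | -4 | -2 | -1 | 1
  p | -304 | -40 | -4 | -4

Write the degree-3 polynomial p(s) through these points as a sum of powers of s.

Newton's divided differences:
p[-4,-2] = (-40 - (-304)) / (-2 - (-4)) = 132
p[-2,-1] = (-4 - (-40)) / (-1 - (-2)) = 36
p[-1,1] = (-4 - (-4)) / (1 - (-1)) = 0
p[-4,-2,-1] = (36 - 132) / (-1 - (-4)) = -32
p[-2,-1,1] = (0 - 36) / (1 - (-2)) = -12
p[-4,-2,-1,1] = (-12 - (-32)) / (1 - (-4)) = 4
p(s) = -304 + 132·(s + 4) + (-32)·(s + 4)(s + 2) + 4·(s + 4)(s + 2)(s + 1)
Expanding: p(s) = 4s^3 - 4s^2 - 4s

p(s) = 4s^3 - 4s^2 - 4s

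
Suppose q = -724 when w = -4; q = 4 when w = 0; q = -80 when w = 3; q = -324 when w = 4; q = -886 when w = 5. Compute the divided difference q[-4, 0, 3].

-30

q[-4,0] = (4 - (-724)) / (0 - (-4)) = 182
q[0,3] = (-80 - 4) / (3 - 0) = -28
q[-4,0,3] = (-28 - 182) / (3 - (-4)) = -30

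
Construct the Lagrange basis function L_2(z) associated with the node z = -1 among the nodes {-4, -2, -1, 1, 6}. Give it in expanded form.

L_2(z) = (1/42)z^4 - (1/42)z^3 - (2/3)z^2 - (10/21)z + 8/7

L_2(z) = (z + 4)(z + 2)(z - 1)(z - 6) / [(3)·(1)·(-2)·(-7)]
       = (z^4 - z^3 - 28z^2 - 20z + 48) / (42)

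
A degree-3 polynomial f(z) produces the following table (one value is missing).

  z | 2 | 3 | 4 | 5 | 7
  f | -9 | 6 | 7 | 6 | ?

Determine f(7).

46

The 4 known values determine f uniquely (degree ≤ 3).
Evaluate each Lagrange basis at z = 7:
L_0(7) = (4)·(3)·(2)/[(-1)·(-2)·(-3)] = -4
L_1(7) = (5)·(3)·(2)/[(1)·(-1)·(-2)] = 15
L_2(7) = (5)·(4)·(2)/[(2)·(1)·(-1)] = -20
L_3(7) = (5)·(4)·(3)/[(3)·(2)·(1)] = 10
Sum: (-9)·(-4) + 6·(15) + 7·(-20) + 6·(10) = 46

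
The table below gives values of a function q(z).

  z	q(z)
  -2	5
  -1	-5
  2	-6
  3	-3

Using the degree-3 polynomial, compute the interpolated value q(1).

-43/5

Evaluate each Lagrange basis at z = 1:
L_0(1) = (2)·(-1)·(-2)/[(-1)·(-4)·(-5)] = -1/5
L_1(1) = (3)·(-1)·(-2)/[(1)·(-3)·(-4)] = 1/2
L_2(1) = (3)·(2)·(-2)/[(4)·(3)·(-1)] = 1
L_3(1) = (3)·(2)·(-1)/[(5)·(4)·(1)] = -3/10
Sum: 5·(-1/5) + (-5)·(1/2) + (-6)·(1) + (-3)·(-3/10) = -43/5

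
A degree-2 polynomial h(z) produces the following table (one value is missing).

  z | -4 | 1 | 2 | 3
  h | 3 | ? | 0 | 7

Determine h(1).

-34/7

The 3 known values determine h uniquely (degree ≤ 2).
Evaluate each Lagrange basis at z = 1:
L_0(1) = (-1)·(-2)/[(-6)·(-7)] = 1/21
L_1(1) = (5)·(-2)/[(6)·(-1)] = 5/3
L_2(1) = (5)·(-1)/[(7)·(1)] = -5/7
Sum: 3·(1/21) + 0 + 7·(-5/7) = -34/7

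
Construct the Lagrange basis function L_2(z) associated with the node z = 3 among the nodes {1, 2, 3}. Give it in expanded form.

L_2(z) = (z - 1)(z - 2) / [(2)·(1)]
       = (z^2 - 3z + 2) / (2)

L_2(z) = (1/2)z^2 - (3/2)z + 1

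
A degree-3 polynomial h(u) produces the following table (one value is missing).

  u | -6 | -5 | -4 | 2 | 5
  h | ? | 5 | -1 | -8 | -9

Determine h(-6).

The 4 known values determine h uniquely (degree ≤ 3).
Evaluate each Lagrange basis at u = -6:
L_0(-6) = (-2)·(-8)·(-11)/[(-1)·(-7)·(-10)] = 88/35
L_1(-6) = (-1)·(-8)·(-11)/[(1)·(-6)·(-9)] = -44/27
L_2(-6) = (-1)·(-2)·(-11)/[(7)·(6)·(-3)] = 11/63
L_3(-6) = (-1)·(-2)·(-8)/[(10)·(9)·(3)] = -8/135
Sum: 5·(88/35) + (-1)·(-44/27) + (-8)·(11/63) + (-9)·(-8/135) = 12604/945

12604/945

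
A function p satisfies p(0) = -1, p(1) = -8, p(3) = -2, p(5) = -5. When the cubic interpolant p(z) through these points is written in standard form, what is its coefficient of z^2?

69/10

L_0(z) = (z - 1)(z - 3)(z - 5) / [-15] = -(1/15)z^3 + (3/5)z^2 - (23/15)z + 1
L_1(z) = z(z - 3)(z - 5) / [8] = (1/8)z^3 - z^2 + (15/8)z
L_2(z) = z(z - 1)(z - 5) / [-12] = -(1/12)z^3 + (1/2)z^2 - (5/12)z
L_3(z) = z(z - 1)(z - 3) / [40] = (1/40)z^3 - (1/10)z^2 + (3/40)z
p(z) = (-1)·L_0 + (-8)·L_1 + (-2)·L_2 + (-5)·L_3
Only the coefficient of z^2 is needed; take it from each L_i and combine:
(-1)·(3/5) + (-8)·(-1) + (-2)·(1/2) + (-5)·(-1/10) = 69/10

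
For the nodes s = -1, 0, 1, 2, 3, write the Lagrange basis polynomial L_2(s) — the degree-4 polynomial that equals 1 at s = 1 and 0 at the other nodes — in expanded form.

L_2(s) = (s + 1)s(s - 2)(s - 3) / [(2)·(1)·(-1)·(-2)]
       = (s^4 - 4s^3 + s^2 + 6s) / (4)

L_2(s) = (1/4)s^4 - s^3 + (1/4)s^2 + (3/2)s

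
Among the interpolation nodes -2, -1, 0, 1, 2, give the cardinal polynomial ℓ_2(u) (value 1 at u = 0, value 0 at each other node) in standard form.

ℓ_2(u) = (u + 2)(u + 1)(u - 1)(u - 2) / [(2)·(1)·(-1)·(-2)]
       = (u^4 - 5u^2 + 4) / (4)

ℓ_2(u) = (1/4)u^4 - (5/4)u^2 + 1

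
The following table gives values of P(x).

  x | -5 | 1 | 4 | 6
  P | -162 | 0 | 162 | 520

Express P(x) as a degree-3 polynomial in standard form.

P(x) = 2x^3 + 3x^2 - 3x - 2

Newton's divided differences:
P[-5,1] = (0 - (-162)) / (1 - (-5)) = 27
P[1,4] = (162 - 0) / (4 - 1) = 54
P[4,6] = (520 - 162) / (6 - 4) = 179
P[-5,1,4] = (54 - 27) / (4 - (-5)) = 3
P[1,4,6] = (179 - 54) / (6 - 1) = 25
P[-5,1,4,6] = (25 - 3) / (6 - (-5)) = 2
P(x) = -162 + 27·(x + 5) + 3·(x + 5)(x - 1) + 2·(x + 5)(x - 1)(x - 4)
Expanding: P(x) = 2x^3 + 3x^2 - 3x - 2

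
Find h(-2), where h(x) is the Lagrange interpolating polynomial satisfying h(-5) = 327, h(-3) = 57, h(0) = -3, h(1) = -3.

Evaluate each Lagrange basis at x = -2:
L_0(-2) = (1)·(-2)·(-3)/[(-2)·(-5)·(-6)] = -1/10
L_1(-2) = (3)·(-2)·(-3)/[(2)·(-3)·(-4)] = 3/4
L_2(-2) = (3)·(1)·(-3)/[(5)·(3)·(-1)] = 3/5
L_3(-2) = (3)·(1)·(-2)/[(6)·(4)·(1)] = -1/4
Sum: 327·(-1/10) + 57·(3/4) + (-3)·(3/5) + (-3)·(-1/4) = 9

9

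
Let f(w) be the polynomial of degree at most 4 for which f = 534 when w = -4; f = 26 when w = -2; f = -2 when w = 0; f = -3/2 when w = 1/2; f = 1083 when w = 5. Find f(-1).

-3

Evaluate each Lagrange basis at w = -1:
L_0(-1) = (1)·(-1)·(-3/2)·(-6)/[(-2)·(-4)·(-9/2)·(-9)] = -1/36
L_1(-1) = (3)·(-1)·(-3/2)·(-6)/[(2)·(-2)·(-5/2)·(-7)] = 27/70
L_2(-1) = (3)·(1)·(-3/2)·(-6)/[(4)·(2)·(-1/2)·(-5)] = 27/20
L_3(-1) = (3)·(1)·(-1)·(-6)/[(9/2)·(5/2)·(1/2)·(-9/2)] = -32/45
L_4(-1) = (3)·(1)·(-1)·(-3/2)/[(9)·(7)·(5)·(9/2)] = 1/315
Sum: 534·(-1/36) + 26·(27/70) + (-2)·(27/20) + (-3/2)·(-32/45) + 1083·(1/315) = -3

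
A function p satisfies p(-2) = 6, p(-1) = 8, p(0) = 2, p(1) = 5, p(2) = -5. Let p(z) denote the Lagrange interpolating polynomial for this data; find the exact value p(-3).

L_0(-3) = (-2)·(-3)·(-4)·(-5)/[(-1)·(-2)·(-3)·(-4)] = 5
L_1(-3) = (-1)·(-3)·(-4)·(-5)/[(1)·(-1)·(-2)·(-3)] = -10
L_2(-3) = (-1)·(-2)·(-4)·(-5)/[(2)·(1)·(-1)·(-2)] = 10
L_3(-3) = (-1)·(-2)·(-3)·(-5)/[(3)·(2)·(1)·(-1)] = -5
L_4(-3) = (-1)·(-2)·(-3)·(-4)/[(4)·(3)·(2)·(1)] = 1
Sum: 6·(5) + 8·(-10) + 2·(10) + 5·(-5) + (-5)·(1) = -60

-60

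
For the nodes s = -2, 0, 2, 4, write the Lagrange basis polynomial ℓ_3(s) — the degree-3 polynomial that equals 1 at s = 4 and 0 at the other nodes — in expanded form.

ℓ_3(s) = (s + 2)s(s - 2) / [(6)·(4)·(2)]
       = (s^3 - 4s) / (48)

ℓ_3(s) = (1/48)s^3 - (1/12)s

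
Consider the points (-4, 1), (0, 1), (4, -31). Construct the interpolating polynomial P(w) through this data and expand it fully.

P(w) = -w^2 - 4w + 1

Newton's divided differences:
P[-4,0] = (1 - 1) / (0 - (-4)) = 0
P[0,4] = (-31 - 1) / (4 - 0) = -8
P[-4,0,4] = (-8 - 0) / (4 - (-4)) = -1
P(w) = 1 + (-1)·(w + 4)w
Expanding: P(w) = -w^2 - 4w + 1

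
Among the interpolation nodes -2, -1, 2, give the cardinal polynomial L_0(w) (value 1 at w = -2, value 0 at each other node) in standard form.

L_0(w) = (w + 1)(w - 2) / [(-1)·(-4)]
       = (w^2 - w - 2) / (4)

L_0(w) = (1/4)w^2 - (1/4)w - 1/2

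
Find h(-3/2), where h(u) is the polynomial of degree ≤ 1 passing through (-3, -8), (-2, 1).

L_0(-3/2) = (1/2)/[(-1)] = -1/2
L_1(-3/2) = (3/2)/[(1)] = 3/2
Sum: (-8)·(-1/2) + 1·(3/2) = 11/2

11/2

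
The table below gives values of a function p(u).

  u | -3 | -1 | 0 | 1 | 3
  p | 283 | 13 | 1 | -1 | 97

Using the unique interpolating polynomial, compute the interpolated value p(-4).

769

Evaluate each Lagrange basis at u = -4:
L_0(-4) = (-3)·(-4)·(-5)·(-7)/[(-2)·(-3)·(-4)·(-6)] = 35/12
L_1(-4) = (-1)·(-4)·(-5)·(-7)/[(2)·(-1)·(-2)·(-4)] = -35/4
L_2(-4) = (-1)·(-3)·(-5)·(-7)/[(3)·(1)·(-1)·(-3)] = 35/3
L_3(-4) = (-1)·(-3)·(-4)·(-7)/[(4)·(2)·(1)·(-2)] = -21/4
L_4(-4) = (-1)·(-3)·(-4)·(-5)/[(6)·(4)·(3)·(2)] = 5/12
Sum: 283·(35/12) + 13·(-35/4) + 1·(35/3) + (-1)·(-21/4) + 97·(5/12) = 769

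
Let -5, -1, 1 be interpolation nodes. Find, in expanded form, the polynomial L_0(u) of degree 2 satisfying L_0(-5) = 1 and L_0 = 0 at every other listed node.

L_0(u) = (1/24)u^2 - 1/24

L_0(u) = (u + 1)(u - 1) / [(-4)·(-6)]
       = (u^2 - 1) / (24)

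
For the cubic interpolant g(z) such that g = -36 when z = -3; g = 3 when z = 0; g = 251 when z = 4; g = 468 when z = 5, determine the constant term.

Build the Lagrange basis polynomials:
L_0(z) = z(z - 4)(z - 5) / [-168] = -(1/168)z^3 + (3/56)z^2 - (5/42)z
L_1(z) = (z + 3)(z - 4)(z - 5) / [60] = (1/60)z^3 - (1/10)z^2 - (7/60)z + 1
L_2(z) = (z + 3)z(z - 5) / [-28] = -(1/28)z^3 + (1/14)z^2 + (15/28)z
L_3(z) = (z + 3)z(z - 4) / [40] = (1/40)z^3 - (1/40)z^2 - (3/10)z
g(z) = (-36)·L_0 + 3·L_1 + 251·L_2 + 468·L_3
Only the constant term is needed; take it from each L_i and combine:
(-36)·(0) + 3·(1) + 251·(0) + 468·(0) = 3

3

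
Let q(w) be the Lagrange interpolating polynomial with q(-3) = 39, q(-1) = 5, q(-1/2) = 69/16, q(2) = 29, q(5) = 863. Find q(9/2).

Evaluate each Lagrange basis at w = 9/2:
L_0(9/2) = (11/2)·(5)·(5/2)·(-1/2)/[(-2)·(-5/2)·(-5)·(-8)] = -11/64
L_1(9/2) = (15/2)·(5)·(5/2)·(-1/2)/[(2)·(-1/2)·(-3)·(-6)] = 125/48
L_2(9/2) = (15/2)·(11/2)·(5/2)·(-1/2)/[(5/2)·(1/2)·(-5/2)·(-11/2)] = -3
L_3(9/2) = (15/2)·(11/2)·(5)·(-1/2)/[(5)·(3)·(5/2)·(-3)] = 11/12
L_4(9/2) = (15/2)·(11/2)·(5)·(5/2)/[(8)·(6)·(11/2)·(3)] = 125/192
Sum: 39·(-11/64) + 5·(125/48) + 69/16·(-3) + 29·(11/12) + 863·(125/192) = 9309/16

9309/16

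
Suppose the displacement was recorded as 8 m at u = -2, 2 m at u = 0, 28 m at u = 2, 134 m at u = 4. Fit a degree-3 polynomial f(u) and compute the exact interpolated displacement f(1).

L_0(1) = (1)·(-1)·(-3)/[(-2)·(-4)·(-6)] = -1/16
L_1(1) = (3)·(-1)·(-3)/[(2)·(-2)·(-4)] = 9/16
L_2(1) = (3)·(1)·(-3)/[(4)·(2)·(-2)] = 9/16
L_3(1) = (3)·(1)·(-1)/[(6)·(4)·(2)] = -1/16
Sum: 8·(-1/16) + 2·(9/16) + 28·(9/16) + 134·(-1/16) = 8

8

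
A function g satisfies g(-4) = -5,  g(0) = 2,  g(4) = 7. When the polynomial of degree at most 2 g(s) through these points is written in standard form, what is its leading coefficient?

-1/16

L_0(s) = s(s - 4) / [32] = (1/32)s^2 - (1/8)s
L_1(s) = (s + 4)(s - 4) / [-16] = -(1/16)s^2 + 1
L_2(s) = (s + 4)s / [32] = (1/32)s^2 + (1/8)s
g(s) = (-5)·L_0 + 2·L_1 + 7·L_2
Only the coefficient of s^2 is needed; take it from each L_i and combine:
(-5)·(1/32) + 2·(-1/16) + 7·(1/32) = -1/16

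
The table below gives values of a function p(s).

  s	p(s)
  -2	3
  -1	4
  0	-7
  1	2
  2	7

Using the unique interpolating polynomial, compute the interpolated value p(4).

-371

Using Newton's divided-difference form:
p[-2,-1] = (4 - 3) / (-1 - (-2)) = 1
p[-1,0] = (-7 - 4) / (0 - (-1)) = -11
p[0,1] = (2 - (-7)) / (1 - 0) = 9
p[1,2] = (7 - 2) / (2 - 1) = 5
p[-2,-1,0] = (-11 - 1) / (0 - (-2)) = -6
p[-1,0,1] = (9 - (-11)) / (1 - (-1)) = 10
p[0,1,2] = (5 - 9) / (2 - 0) = -2
p[-2,-1,0,1] = (10 - (-6)) / (1 - (-2)) = 16/3
p[-1,0,1,2] = (-2 - 10) / (2 - (-1)) = -4
p[-2,-1,0,1,2] = (-4 - 16/3) / (2 - (-2)) = -7/3
p(4) = 3 + 1·(6) + (-6)·(6)·(5) + (16/3)·(6)·(5)·(4) + (-7/3)·(6)·(5)·(4)·(3) = -371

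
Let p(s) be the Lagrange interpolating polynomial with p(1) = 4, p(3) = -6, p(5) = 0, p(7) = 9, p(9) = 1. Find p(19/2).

-13653/2048

L_0(19/2) = (13/2)·(9/2)·(5/2)·(1/2)/[(-2)·(-4)·(-6)·(-8)] = 195/2048
L_1(19/2) = (17/2)·(9/2)·(5/2)·(1/2)/[(2)·(-2)·(-4)·(-6)] = -255/512
L_2(19/2) = (17/2)·(13/2)·(5/2)·(1/2)/[(4)·(2)·(-2)·(-4)] = 1105/1024
L_3(19/2) = (17/2)·(13/2)·(9/2)·(1/2)/[(6)·(4)·(2)·(-2)] = -663/512
L_4(19/2) = (17/2)·(13/2)·(9/2)·(5/2)/[(8)·(6)·(4)·(2)] = 3315/2048
Sum: 4·(195/2048) + (-6)·(-255/512) + 0 + 9·(-663/512) + 1·(3315/2048) = -13653/2048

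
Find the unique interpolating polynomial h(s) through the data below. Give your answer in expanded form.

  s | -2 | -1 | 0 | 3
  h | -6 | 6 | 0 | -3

h(s) = (41/20)s^3 - (57/20)s^2 - (109/10)s

L_0(s) = (s + 1)s(s - 3) / [-10] = -(1/10)s^3 + (1/5)s^2 + (3/10)s
L_1(s) = (s + 2)s(s - 3) / [4] = (1/4)s^3 - (1/4)s^2 - (3/2)s
L_2(s) = (s + 2)(s + 1)(s - 3) / [-6] = -(1/6)s^3 + (7/6)s + 1
L_3(s) = (s + 2)(s + 1)s / [60] = (1/60)s^3 + (1/20)s^2 + (1/30)s
h(s) = (-6)·L_0 + 6·L_1 + 0·L_2 + (-3)·L_3
  (-6)·L_0(s) = (3/5)s^3 - (6/5)s^2 - (9/5)s
  6·L_1(s) = (3/2)s^3 - (3/2)s^2 - 9s
  0·L_2(s) = 0
  (-3)·L_3(s) = -(1/20)s^3 - (3/20)s^2 - (1/10)s
Adding term by term: (41/20)s^3 - (57/20)s^2 - (109/10)s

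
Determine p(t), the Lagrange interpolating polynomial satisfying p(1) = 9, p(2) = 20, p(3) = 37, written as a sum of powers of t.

Build the Lagrange basis polynomials:
L_0(t) = (t - 2)(t - 3) / [2] = (1/2)t^2 - (5/2)t + 3
L_1(t) = (t - 1)(t - 3) / [-1] = -t^2 + 4t - 3
L_2(t) = (t - 1)(t - 2) / [2] = (1/2)t^2 - (3/2)t + 1
p(t) = 9·L_0 + 20·L_1 + 37·L_2
  9·L_0(t) = (9/2)t^2 - (45/2)t + 27
  20·L_1(t) = -20t^2 + 80t - 60
  37·L_2(t) = (37/2)t^2 - (111/2)t + 37
Adding term by term: 3t^2 + 2t + 4

p(t) = 3t^2 + 2t + 4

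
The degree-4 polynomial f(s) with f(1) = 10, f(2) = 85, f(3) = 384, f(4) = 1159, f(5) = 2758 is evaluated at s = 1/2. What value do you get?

4

Evaluate each Lagrange basis at s = 1/2:
L_0(1/2) = (-3/2)·(-5/2)·(-7/2)·(-9/2)/[(-1)·(-2)·(-3)·(-4)] = 315/128
L_1(1/2) = (-1/2)·(-5/2)·(-7/2)·(-9/2)/[(1)·(-1)·(-2)·(-3)] = -105/32
L_2(1/2) = (-1/2)·(-3/2)·(-7/2)·(-9/2)/[(2)·(1)·(-1)·(-2)] = 189/64
L_3(1/2) = (-1/2)·(-3/2)·(-5/2)·(-9/2)/[(3)·(2)·(1)·(-1)] = -45/32
L_4(1/2) = (-1/2)·(-3/2)·(-5/2)·(-7/2)/[(4)·(3)·(2)·(1)] = 35/128
Sum: 10·(315/128) + 85·(-105/32) + 384·(189/64) + 1159·(-45/32) + 2758·(35/128) = 4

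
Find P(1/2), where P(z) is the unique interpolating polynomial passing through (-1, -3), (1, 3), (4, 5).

Evaluate each Lagrange basis at z = 1/2:
L_0(1/2) = (-1/2)·(-7/2)/[(-2)·(-5)] = 7/40
L_1(1/2) = (3/2)·(-7/2)/[(2)·(-3)] = 7/8
L_2(1/2) = (3/2)·(-1/2)/[(5)·(3)] = -1/20
Sum: (-3)·(7/40) + 3·(7/8) + 5·(-1/20) = 37/20

37/20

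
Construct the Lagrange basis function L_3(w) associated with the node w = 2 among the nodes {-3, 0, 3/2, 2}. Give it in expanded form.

L_3(w) = (1/5)w^3 + (3/10)w^2 - (9/10)w

L_3(w) = (w + 3)w(w - 3/2) / [(5)·(2)·(1/2)]
       = (w^3 + (3/2)w^2 - (9/2)w) / (5)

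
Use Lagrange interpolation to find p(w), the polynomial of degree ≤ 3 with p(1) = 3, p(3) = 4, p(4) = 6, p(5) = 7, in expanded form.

p(w) = -(1/4)w^3 + (5/2)w^2 - (25/4)w + 7

Build the Lagrange basis polynomials:
L_0(w) = (w - 3)(w - 4)(w - 5) / [-24] = -(1/24)w^3 + (1/2)w^2 - (47/24)w + 5/2
L_1(w) = (w - 1)(w - 4)(w - 5) / [4] = (1/4)w^3 - (5/2)w^2 + (29/4)w - 5
L_2(w) = (w - 1)(w - 3)(w - 5) / [-3] = -(1/3)w^3 + 3w^2 - (23/3)w + 5
L_3(w) = (w - 1)(w - 3)(w - 4) / [8] = (1/8)w^3 - w^2 + (19/8)w - 3/2
p(w) = 3·L_0 + 4·L_1 + 6·L_2 + 7·L_3
  3·L_0(w) = -(1/8)w^3 + (3/2)w^2 - (47/8)w + 15/2
  4·L_1(w) = w^3 - 10w^2 + 29w - 20
  6·L_2(w) = -2w^3 + 18w^2 - 46w + 30
  7·L_3(w) = (7/8)w^3 - 7w^2 + (133/8)w - 21/2
Adding term by term: -(1/4)w^3 + (5/2)w^2 - (25/4)w + 7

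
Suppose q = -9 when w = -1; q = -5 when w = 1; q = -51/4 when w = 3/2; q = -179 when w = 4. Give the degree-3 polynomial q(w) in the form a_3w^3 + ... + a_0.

L_0(w) = (w - 1)(w - 3/2)(w - 4) / [-25] = -(1/25)w^3 + (13/50)w^2 - (23/50)w + 6/25
L_1(w) = (w + 1)(w - 3/2)(w - 4) / [3] = (1/3)w^3 - (3/2)w^2 + (1/6)w + 2
L_2(w) = (w + 1)(w - 1)(w - 4) / [-25/8] = -(8/25)w^3 + (32/25)w^2 + (8/25)w - 32/25
L_3(w) = (w + 1)(w - 1)(w - 3/2) / [75/2] = (2/75)w^3 - (1/25)w^2 - (2/75)w + 1/25
q(w) = (-9)·L_0 + (-5)·L_1 + (-51/4)·L_2 + (-179)·L_3
  (-9)·L_0(w) = (9/25)w^3 - (117/50)w^2 + (207/50)w - 54/25
  (-5)·L_1(w) = -(5/3)w^3 + (15/2)w^2 - (5/6)w - 10
  (-51/4)·L_2(w) = (102/25)w^3 - (408/25)w^2 - (102/25)w + 408/25
  (-179)·L_3(w) = -(358/75)w^3 + (179/25)w^2 + (358/75)w - 179/25
Adding term by term: -2w^3 - 4w^2 + 4w - 3

q(w) = -2w^3 - 4w^2 + 4w - 3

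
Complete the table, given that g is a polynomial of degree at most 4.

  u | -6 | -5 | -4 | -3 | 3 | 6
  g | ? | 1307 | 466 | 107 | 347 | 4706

The 5 known values determine g uniquely (degree ≤ 4).
Evaluate each Lagrange basis at u = -6:
L_0(-6) = (-2)·(-3)·(-9)·(-12)/[(-1)·(-2)·(-8)·(-11)] = 81/22
L_1(-6) = (-1)·(-3)·(-9)·(-12)/[(1)·(-1)·(-7)·(-10)] = -162/35
L_2(-6) = (-1)·(-2)·(-9)·(-12)/[(2)·(1)·(-6)·(-9)] = 2
L_3(-6) = (-1)·(-2)·(-3)·(-12)/[(8)·(7)·(6)·(-3)] = -1/14
L_4(-6) = (-1)·(-2)·(-3)·(-9)/[(11)·(10)·(9)·(3)] = 1/55
Sum: 1307·(81/22) + 466·(-162/35) + 107·(2) + 347·(-1/14) + 4706·(1/55) = 2930

2930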